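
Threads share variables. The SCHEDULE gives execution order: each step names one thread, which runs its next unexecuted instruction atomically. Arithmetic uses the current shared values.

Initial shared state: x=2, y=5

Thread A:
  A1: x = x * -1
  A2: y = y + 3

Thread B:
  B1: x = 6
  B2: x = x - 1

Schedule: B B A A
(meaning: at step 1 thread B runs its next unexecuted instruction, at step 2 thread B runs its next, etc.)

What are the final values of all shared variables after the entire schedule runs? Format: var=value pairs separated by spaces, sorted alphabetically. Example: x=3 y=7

Step 1: thread B executes B1 (x = 6). Shared: x=6 y=5. PCs: A@0 B@1
Step 2: thread B executes B2 (x = x - 1). Shared: x=5 y=5. PCs: A@0 B@2
Step 3: thread A executes A1 (x = x * -1). Shared: x=-5 y=5. PCs: A@1 B@2
Step 4: thread A executes A2 (y = y + 3). Shared: x=-5 y=8. PCs: A@2 B@2

Answer: x=-5 y=8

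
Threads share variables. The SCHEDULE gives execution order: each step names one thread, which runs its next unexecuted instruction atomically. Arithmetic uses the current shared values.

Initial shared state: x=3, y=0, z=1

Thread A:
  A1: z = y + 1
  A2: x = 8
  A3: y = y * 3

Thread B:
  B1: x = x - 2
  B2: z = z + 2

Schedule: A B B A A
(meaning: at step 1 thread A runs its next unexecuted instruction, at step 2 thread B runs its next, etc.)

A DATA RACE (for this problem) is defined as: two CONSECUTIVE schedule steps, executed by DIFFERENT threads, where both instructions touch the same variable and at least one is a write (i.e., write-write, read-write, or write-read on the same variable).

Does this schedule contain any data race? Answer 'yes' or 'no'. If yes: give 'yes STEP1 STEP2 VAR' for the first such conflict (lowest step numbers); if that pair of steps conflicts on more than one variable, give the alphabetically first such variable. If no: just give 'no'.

Answer: no

Derivation:
Steps 1,2: A(r=y,w=z) vs B(r=x,w=x). No conflict.
Steps 2,3: same thread (B). No race.
Steps 3,4: B(r=z,w=z) vs A(r=-,w=x). No conflict.
Steps 4,5: same thread (A). No race.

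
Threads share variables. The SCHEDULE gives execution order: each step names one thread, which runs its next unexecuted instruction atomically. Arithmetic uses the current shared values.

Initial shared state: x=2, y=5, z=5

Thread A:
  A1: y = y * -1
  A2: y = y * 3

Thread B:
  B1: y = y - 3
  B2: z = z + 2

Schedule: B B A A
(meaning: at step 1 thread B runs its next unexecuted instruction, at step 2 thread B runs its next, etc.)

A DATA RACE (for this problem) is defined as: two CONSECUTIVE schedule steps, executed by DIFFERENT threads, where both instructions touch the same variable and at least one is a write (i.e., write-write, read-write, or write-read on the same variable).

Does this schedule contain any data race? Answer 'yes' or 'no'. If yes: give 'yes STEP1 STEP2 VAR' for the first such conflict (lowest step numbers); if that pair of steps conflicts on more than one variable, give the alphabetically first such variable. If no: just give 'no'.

Answer: no

Derivation:
Steps 1,2: same thread (B). No race.
Steps 2,3: B(r=z,w=z) vs A(r=y,w=y). No conflict.
Steps 3,4: same thread (A). No race.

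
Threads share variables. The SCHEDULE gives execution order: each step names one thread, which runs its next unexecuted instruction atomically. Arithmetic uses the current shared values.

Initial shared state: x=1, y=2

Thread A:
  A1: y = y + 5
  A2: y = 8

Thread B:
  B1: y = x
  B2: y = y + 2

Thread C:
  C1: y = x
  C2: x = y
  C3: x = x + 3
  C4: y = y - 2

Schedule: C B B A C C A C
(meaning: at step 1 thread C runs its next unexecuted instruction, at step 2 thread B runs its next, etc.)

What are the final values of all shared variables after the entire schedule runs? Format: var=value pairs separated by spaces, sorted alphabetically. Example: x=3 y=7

Answer: x=11 y=6

Derivation:
Step 1: thread C executes C1 (y = x). Shared: x=1 y=1. PCs: A@0 B@0 C@1
Step 2: thread B executes B1 (y = x). Shared: x=1 y=1. PCs: A@0 B@1 C@1
Step 3: thread B executes B2 (y = y + 2). Shared: x=1 y=3. PCs: A@0 B@2 C@1
Step 4: thread A executes A1 (y = y + 5). Shared: x=1 y=8. PCs: A@1 B@2 C@1
Step 5: thread C executes C2 (x = y). Shared: x=8 y=8. PCs: A@1 B@2 C@2
Step 6: thread C executes C3 (x = x + 3). Shared: x=11 y=8. PCs: A@1 B@2 C@3
Step 7: thread A executes A2 (y = 8). Shared: x=11 y=8. PCs: A@2 B@2 C@3
Step 8: thread C executes C4 (y = y - 2). Shared: x=11 y=6. PCs: A@2 B@2 C@4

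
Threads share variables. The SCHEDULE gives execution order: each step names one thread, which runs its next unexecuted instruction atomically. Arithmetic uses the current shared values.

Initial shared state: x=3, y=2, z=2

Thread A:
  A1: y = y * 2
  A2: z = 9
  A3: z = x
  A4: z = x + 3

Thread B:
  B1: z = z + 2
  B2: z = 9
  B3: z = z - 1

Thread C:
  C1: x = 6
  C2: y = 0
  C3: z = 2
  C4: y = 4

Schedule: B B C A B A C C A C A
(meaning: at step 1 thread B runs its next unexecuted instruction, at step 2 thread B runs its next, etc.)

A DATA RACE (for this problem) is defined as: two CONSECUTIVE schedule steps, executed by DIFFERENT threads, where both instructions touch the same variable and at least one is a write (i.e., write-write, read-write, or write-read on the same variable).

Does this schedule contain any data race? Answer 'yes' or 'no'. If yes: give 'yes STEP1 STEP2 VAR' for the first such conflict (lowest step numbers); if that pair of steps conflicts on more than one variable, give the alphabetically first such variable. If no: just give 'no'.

Steps 1,2: same thread (B). No race.
Steps 2,3: B(r=-,w=z) vs C(r=-,w=x). No conflict.
Steps 3,4: C(r=-,w=x) vs A(r=y,w=y). No conflict.
Steps 4,5: A(r=y,w=y) vs B(r=z,w=z). No conflict.
Steps 5,6: B(z = z - 1) vs A(z = 9). RACE on z (W-W).
Steps 6,7: A(r=-,w=z) vs C(r=-,w=y). No conflict.
Steps 7,8: same thread (C). No race.
Steps 8,9: C(z = 2) vs A(z = x). RACE on z (W-W).
Steps 9,10: A(r=x,w=z) vs C(r=-,w=y). No conflict.
Steps 10,11: C(r=-,w=y) vs A(r=x,w=z). No conflict.
First conflict at steps 5,6.

Answer: yes 5 6 z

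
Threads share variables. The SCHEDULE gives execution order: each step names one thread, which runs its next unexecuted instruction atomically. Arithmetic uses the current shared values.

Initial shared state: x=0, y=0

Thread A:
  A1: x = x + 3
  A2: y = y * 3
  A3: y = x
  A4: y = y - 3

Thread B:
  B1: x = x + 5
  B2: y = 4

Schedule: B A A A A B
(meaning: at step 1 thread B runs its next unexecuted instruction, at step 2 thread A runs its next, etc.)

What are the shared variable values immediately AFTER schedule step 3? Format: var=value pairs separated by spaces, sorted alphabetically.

Answer: x=8 y=0

Derivation:
Step 1: thread B executes B1 (x = x + 5). Shared: x=5 y=0. PCs: A@0 B@1
Step 2: thread A executes A1 (x = x + 3). Shared: x=8 y=0. PCs: A@1 B@1
Step 3: thread A executes A2 (y = y * 3). Shared: x=8 y=0. PCs: A@2 B@1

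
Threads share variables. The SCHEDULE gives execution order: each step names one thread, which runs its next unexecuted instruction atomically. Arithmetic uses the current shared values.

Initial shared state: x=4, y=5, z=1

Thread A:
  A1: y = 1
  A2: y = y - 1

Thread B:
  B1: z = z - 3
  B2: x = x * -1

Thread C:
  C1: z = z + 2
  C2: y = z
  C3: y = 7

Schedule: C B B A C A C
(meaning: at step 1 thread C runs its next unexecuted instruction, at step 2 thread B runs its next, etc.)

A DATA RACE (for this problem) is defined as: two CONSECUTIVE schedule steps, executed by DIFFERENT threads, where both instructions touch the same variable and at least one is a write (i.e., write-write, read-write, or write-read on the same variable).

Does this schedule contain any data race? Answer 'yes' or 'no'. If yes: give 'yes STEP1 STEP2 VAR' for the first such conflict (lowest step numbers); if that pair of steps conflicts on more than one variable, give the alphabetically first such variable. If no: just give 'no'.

Answer: yes 1 2 z

Derivation:
Steps 1,2: C(z = z + 2) vs B(z = z - 3). RACE on z (W-W).
Steps 2,3: same thread (B). No race.
Steps 3,4: B(r=x,w=x) vs A(r=-,w=y). No conflict.
Steps 4,5: A(y = 1) vs C(y = z). RACE on y (W-W).
Steps 5,6: C(y = z) vs A(y = y - 1). RACE on y (W-W).
Steps 6,7: A(y = y - 1) vs C(y = 7). RACE on y (W-W).
First conflict at steps 1,2.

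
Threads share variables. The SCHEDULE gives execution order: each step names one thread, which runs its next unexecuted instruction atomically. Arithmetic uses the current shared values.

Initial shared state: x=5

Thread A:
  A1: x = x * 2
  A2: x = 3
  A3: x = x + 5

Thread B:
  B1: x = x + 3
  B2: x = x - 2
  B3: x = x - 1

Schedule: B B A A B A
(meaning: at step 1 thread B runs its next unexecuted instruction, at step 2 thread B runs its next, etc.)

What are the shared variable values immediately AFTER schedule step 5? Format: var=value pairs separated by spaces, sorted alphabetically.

Answer: x=2

Derivation:
Step 1: thread B executes B1 (x = x + 3). Shared: x=8. PCs: A@0 B@1
Step 2: thread B executes B2 (x = x - 2). Shared: x=6. PCs: A@0 B@2
Step 3: thread A executes A1 (x = x * 2). Shared: x=12. PCs: A@1 B@2
Step 4: thread A executes A2 (x = 3). Shared: x=3. PCs: A@2 B@2
Step 5: thread B executes B3 (x = x - 1). Shared: x=2. PCs: A@2 B@3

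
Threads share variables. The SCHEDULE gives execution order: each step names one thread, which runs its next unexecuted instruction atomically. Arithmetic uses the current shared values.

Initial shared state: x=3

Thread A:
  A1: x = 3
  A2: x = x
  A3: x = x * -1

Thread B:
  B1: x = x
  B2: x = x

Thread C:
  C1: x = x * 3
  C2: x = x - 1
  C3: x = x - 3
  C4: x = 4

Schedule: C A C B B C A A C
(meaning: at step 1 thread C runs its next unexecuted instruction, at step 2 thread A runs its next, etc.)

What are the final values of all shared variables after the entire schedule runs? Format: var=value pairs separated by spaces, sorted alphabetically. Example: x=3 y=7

Step 1: thread C executes C1 (x = x * 3). Shared: x=9. PCs: A@0 B@0 C@1
Step 2: thread A executes A1 (x = 3). Shared: x=3. PCs: A@1 B@0 C@1
Step 3: thread C executes C2 (x = x - 1). Shared: x=2. PCs: A@1 B@0 C@2
Step 4: thread B executes B1 (x = x). Shared: x=2. PCs: A@1 B@1 C@2
Step 5: thread B executes B2 (x = x). Shared: x=2. PCs: A@1 B@2 C@2
Step 6: thread C executes C3 (x = x - 3). Shared: x=-1. PCs: A@1 B@2 C@3
Step 7: thread A executes A2 (x = x). Shared: x=-1. PCs: A@2 B@2 C@3
Step 8: thread A executes A3 (x = x * -1). Shared: x=1. PCs: A@3 B@2 C@3
Step 9: thread C executes C4 (x = 4). Shared: x=4. PCs: A@3 B@2 C@4

Answer: x=4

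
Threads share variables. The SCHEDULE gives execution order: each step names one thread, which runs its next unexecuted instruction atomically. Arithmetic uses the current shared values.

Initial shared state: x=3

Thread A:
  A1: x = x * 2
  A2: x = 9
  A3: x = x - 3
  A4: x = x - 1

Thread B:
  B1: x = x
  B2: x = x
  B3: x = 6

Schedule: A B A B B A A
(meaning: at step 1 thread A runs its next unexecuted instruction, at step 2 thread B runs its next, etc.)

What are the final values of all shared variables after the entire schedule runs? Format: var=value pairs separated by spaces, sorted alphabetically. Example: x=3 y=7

Step 1: thread A executes A1 (x = x * 2). Shared: x=6. PCs: A@1 B@0
Step 2: thread B executes B1 (x = x). Shared: x=6. PCs: A@1 B@1
Step 3: thread A executes A2 (x = 9). Shared: x=9. PCs: A@2 B@1
Step 4: thread B executes B2 (x = x). Shared: x=9. PCs: A@2 B@2
Step 5: thread B executes B3 (x = 6). Shared: x=6. PCs: A@2 B@3
Step 6: thread A executes A3 (x = x - 3). Shared: x=3. PCs: A@3 B@3
Step 7: thread A executes A4 (x = x - 1). Shared: x=2. PCs: A@4 B@3

Answer: x=2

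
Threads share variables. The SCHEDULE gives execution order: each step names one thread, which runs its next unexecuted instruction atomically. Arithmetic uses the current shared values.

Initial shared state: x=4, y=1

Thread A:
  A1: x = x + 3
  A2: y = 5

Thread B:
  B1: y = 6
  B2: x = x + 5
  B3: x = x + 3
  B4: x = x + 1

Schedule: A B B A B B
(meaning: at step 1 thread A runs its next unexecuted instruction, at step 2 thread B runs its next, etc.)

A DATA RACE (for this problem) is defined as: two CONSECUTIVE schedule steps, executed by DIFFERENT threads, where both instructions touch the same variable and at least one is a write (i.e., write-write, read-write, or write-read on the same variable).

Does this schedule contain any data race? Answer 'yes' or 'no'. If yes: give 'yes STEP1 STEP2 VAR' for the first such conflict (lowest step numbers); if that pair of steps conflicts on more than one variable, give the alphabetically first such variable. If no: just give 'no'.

Steps 1,2: A(r=x,w=x) vs B(r=-,w=y). No conflict.
Steps 2,3: same thread (B). No race.
Steps 3,4: B(r=x,w=x) vs A(r=-,w=y). No conflict.
Steps 4,5: A(r=-,w=y) vs B(r=x,w=x). No conflict.
Steps 5,6: same thread (B). No race.

Answer: no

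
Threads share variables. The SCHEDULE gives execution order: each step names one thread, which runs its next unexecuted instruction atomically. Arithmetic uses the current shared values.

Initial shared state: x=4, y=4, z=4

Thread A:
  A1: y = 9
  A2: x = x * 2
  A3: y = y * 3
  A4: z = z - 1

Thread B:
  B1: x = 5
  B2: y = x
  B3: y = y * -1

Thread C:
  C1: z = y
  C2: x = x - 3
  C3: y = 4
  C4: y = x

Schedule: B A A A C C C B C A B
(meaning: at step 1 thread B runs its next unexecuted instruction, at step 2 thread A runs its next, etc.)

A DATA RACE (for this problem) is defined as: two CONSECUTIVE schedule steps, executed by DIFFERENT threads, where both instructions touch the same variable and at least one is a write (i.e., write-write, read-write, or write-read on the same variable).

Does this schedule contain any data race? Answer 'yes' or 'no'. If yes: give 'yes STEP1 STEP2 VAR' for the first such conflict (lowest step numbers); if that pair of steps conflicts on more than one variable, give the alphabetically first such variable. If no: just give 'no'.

Answer: yes 4 5 y

Derivation:
Steps 1,2: B(r=-,w=x) vs A(r=-,w=y). No conflict.
Steps 2,3: same thread (A). No race.
Steps 3,4: same thread (A). No race.
Steps 4,5: A(y = y * 3) vs C(z = y). RACE on y (W-R).
Steps 5,6: same thread (C). No race.
Steps 6,7: same thread (C). No race.
Steps 7,8: C(y = 4) vs B(y = x). RACE on y (W-W).
Steps 8,9: B(y = x) vs C(y = x). RACE on y (W-W).
Steps 9,10: C(r=x,w=y) vs A(r=z,w=z). No conflict.
Steps 10,11: A(r=z,w=z) vs B(r=y,w=y). No conflict.
First conflict at steps 4,5.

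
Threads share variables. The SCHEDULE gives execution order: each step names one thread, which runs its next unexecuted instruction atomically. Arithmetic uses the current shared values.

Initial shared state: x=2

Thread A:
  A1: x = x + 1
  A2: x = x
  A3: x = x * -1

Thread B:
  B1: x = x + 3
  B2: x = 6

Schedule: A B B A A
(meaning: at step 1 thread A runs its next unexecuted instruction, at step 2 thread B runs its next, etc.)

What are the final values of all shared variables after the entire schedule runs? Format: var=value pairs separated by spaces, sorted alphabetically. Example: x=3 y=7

Answer: x=-6

Derivation:
Step 1: thread A executes A1 (x = x + 1). Shared: x=3. PCs: A@1 B@0
Step 2: thread B executes B1 (x = x + 3). Shared: x=6. PCs: A@1 B@1
Step 3: thread B executes B2 (x = 6). Shared: x=6. PCs: A@1 B@2
Step 4: thread A executes A2 (x = x). Shared: x=6. PCs: A@2 B@2
Step 5: thread A executes A3 (x = x * -1). Shared: x=-6. PCs: A@3 B@2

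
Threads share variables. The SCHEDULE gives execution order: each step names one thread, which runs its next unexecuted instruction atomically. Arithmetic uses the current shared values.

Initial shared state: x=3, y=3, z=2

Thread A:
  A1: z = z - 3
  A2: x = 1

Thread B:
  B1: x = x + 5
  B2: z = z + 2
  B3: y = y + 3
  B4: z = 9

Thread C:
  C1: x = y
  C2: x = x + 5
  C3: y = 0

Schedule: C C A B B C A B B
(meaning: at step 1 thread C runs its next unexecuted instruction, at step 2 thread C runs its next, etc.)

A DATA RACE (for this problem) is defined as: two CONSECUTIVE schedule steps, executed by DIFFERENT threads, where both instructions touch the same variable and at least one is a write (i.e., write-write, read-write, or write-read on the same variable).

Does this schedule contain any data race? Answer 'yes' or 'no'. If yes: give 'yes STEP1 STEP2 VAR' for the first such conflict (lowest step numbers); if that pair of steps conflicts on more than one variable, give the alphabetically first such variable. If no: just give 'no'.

Steps 1,2: same thread (C). No race.
Steps 2,3: C(r=x,w=x) vs A(r=z,w=z). No conflict.
Steps 3,4: A(r=z,w=z) vs B(r=x,w=x). No conflict.
Steps 4,5: same thread (B). No race.
Steps 5,6: B(r=z,w=z) vs C(r=-,w=y). No conflict.
Steps 6,7: C(r=-,w=y) vs A(r=-,w=x). No conflict.
Steps 7,8: A(r=-,w=x) vs B(r=y,w=y). No conflict.
Steps 8,9: same thread (B). No race.

Answer: no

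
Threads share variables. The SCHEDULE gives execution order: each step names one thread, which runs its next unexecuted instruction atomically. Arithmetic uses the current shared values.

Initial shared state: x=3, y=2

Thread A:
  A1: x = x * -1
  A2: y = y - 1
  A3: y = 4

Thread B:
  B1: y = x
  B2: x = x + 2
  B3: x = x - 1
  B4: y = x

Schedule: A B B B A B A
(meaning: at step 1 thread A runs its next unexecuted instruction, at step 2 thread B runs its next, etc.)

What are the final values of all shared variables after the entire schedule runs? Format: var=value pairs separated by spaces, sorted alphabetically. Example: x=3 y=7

Answer: x=-2 y=4

Derivation:
Step 1: thread A executes A1 (x = x * -1). Shared: x=-3 y=2. PCs: A@1 B@0
Step 2: thread B executes B1 (y = x). Shared: x=-3 y=-3. PCs: A@1 B@1
Step 3: thread B executes B2 (x = x + 2). Shared: x=-1 y=-3. PCs: A@1 B@2
Step 4: thread B executes B3 (x = x - 1). Shared: x=-2 y=-3. PCs: A@1 B@3
Step 5: thread A executes A2 (y = y - 1). Shared: x=-2 y=-4. PCs: A@2 B@3
Step 6: thread B executes B4 (y = x). Shared: x=-2 y=-2. PCs: A@2 B@4
Step 7: thread A executes A3 (y = 4). Shared: x=-2 y=4. PCs: A@3 B@4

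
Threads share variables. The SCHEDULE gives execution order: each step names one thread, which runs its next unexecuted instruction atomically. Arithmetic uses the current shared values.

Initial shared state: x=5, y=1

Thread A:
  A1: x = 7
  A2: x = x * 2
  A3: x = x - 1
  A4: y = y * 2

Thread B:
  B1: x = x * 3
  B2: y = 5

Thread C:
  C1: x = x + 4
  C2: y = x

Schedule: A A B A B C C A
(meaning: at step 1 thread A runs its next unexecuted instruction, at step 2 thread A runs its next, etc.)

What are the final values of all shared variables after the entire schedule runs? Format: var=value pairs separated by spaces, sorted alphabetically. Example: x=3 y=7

Step 1: thread A executes A1 (x = 7). Shared: x=7 y=1. PCs: A@1 B@0 C@0
Step 2: thread A executes A2 (x = x * 2). Shared: x=14 y=1. PCs: A@2 B@0 C@0
Step 3: thread B executes B1 (x = x * 3). Shared: x=42 y=1. PCs: A@2 B@1 C@0
Step 4: thread A executes A3 (x = x - 1). Shared: x=41 y=1. PCs: A@3 B@1 C@0
Step 5: thread B executes B2 (y = 5). Shared: x=41 y=5. PCs: A@3 B@2 C@0
Step 6: thread C executes C1 (x = x + 4). Shared: x=45 y=5. PCs: A@3 B@2 C@1
Step 7: thread C executes C2 (y = x). Shared: x=45 y=45. PCs: A@3 B@2 C@2
Step 8: thread A executes A4 (y = y * 2). Shared: x=45 y=90. PCs: A@4 B@2 C@2

Answer: x=45 y=90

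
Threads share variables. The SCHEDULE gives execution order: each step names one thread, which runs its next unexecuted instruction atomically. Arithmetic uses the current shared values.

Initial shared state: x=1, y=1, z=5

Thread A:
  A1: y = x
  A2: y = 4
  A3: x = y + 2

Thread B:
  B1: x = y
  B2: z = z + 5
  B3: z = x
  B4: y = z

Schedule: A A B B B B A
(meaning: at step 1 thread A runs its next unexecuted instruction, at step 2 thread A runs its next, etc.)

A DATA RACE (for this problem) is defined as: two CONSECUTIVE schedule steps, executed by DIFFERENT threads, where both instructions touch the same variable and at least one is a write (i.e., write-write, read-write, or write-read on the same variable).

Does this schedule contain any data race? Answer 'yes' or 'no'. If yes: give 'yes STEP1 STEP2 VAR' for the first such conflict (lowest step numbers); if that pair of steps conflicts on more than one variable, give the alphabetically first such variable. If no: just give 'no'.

Steps 1,2: same thread (A). No race.
Steps 2,3: A(y = 4) vs B(x = y). RACE on y (W-R).
Steps 3,4: same thread (B). No race.
Steps 4,5: same thread (B). No race.
Steps 5,6: same thread (B). No race.
Steps 6,7: B(y = z) vs A(x = y + 2). RACE on y (W-R).
First conflict at steps 2,3.

Answer: yes 2 3 y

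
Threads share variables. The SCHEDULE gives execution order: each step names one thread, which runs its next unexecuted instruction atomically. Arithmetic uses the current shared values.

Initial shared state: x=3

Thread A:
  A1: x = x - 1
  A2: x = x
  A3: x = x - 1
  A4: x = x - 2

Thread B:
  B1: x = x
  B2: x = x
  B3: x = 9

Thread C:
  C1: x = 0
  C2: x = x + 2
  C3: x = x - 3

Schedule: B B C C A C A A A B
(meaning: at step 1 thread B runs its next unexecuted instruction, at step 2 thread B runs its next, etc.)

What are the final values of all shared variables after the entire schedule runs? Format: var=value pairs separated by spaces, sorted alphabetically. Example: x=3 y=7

Step 1: thread B executes B1 (x = x). Shared: x=3. PCs: A@0 B@1 C@0
Step 2: thread B executes B2 (x = x). Shared: x=3. PCs: A@0 B@2 C@0
Step 3: thread C executes C1 (x = 0). Shared: x=0. PCs: A@0 B@2 C@1
Step 4: thread C executes C2 (x = x + 2). Shared: x=2. PCs: A@0 B@2 C@2
Step 5: thread A executes A1 (x = x - 1). Shared: x=1. PCs: A@1 B@2 C@2
Step 6: thread C executes C3 (x = x - 3). Shared: x=-2. PCs: A@1 B@2 C@3
Step 7: thread A executes A2 (x = x). Shared: x=-2. PCs: A@2 B@2 C@3
Step 8: thread A executes A3 (x = x - 1). Shared: x=-3. PCs: A@3 B@2 C@3
Step 9: thread A executes A4 (x = x - 2). Shared: x=-5. PCs: A@4 B@2 C@3
Step 10: thread B executes B3 (x = 9). Shared: x=9. PCs: A@4 B@3 C@3

Answer: x=9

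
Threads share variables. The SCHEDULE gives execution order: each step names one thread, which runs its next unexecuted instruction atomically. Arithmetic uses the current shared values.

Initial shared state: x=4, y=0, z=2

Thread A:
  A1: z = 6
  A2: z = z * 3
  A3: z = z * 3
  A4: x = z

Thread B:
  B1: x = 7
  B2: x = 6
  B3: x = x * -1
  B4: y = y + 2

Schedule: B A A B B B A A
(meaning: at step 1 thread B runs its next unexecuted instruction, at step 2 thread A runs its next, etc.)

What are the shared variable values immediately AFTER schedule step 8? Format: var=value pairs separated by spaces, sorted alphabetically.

Answer: x=54 y=2 z=54

Derivation:
Step 1: thread B executes B1 (x = 7). Shared: x=7 y=0 z=2. PCs: A@0 B@1
Step 2: thread A executes A1 (z = 6). Shared: x=7 y=0 z=6. PCs: A@1 B@1
Step 3: thread A executes A2 (z = z * 3). Shared: x=7 y=0 z=18. PCs: A@2 B@1
Step 4: thread B executes B2 (x = 6). Shared: x=6 y=0 z=18. PCs: A@2 B@2
Step 5: thread B executes B3 (x = x * -1). Shared: x=-6 y=0 z=18. PCs: A@2 B@3
Step 6: thread B executes B4 (y = y + 2). Shared: x=-6 y=2 z=18. PCs: A@2 B@4
Step 7: thread A executes A3 (z = z * 3). Shared: x=-6 y=2 z=54. PCs: A@3 B@4
Step 8: thread A executes A4 (x = z). Shared: x=54 y=2 z=54. PCs: A@4 B@4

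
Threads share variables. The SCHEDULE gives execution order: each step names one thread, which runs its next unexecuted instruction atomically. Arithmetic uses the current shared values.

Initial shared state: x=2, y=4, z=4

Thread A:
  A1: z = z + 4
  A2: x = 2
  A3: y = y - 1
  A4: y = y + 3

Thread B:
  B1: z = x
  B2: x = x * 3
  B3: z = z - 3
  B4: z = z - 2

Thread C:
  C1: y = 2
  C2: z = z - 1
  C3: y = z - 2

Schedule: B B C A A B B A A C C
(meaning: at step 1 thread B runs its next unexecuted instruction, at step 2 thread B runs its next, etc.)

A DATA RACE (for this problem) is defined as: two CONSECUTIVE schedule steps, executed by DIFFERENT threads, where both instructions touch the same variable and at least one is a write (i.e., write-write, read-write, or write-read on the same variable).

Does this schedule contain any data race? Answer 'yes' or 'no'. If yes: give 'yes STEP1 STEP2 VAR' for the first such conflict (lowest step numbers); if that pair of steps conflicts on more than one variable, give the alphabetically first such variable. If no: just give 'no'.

Steps 1,2: same thread (B). No race.
Steps 2,3: B(r=x,w=x) vs C(r=-,w=y). No conflict.
Steps 3,4: C(r=-,w=y) vs A(r=z,w=z). No conflict.
Steps 4,5: same thread (A). No race.
Steps 5,6: A(r=-,w=x) vs B(r=z,w=z). No conflict.
Steps 6,7: same thread (B). No race.
Steps 7,8: B(r=z,w=z) vs A(r=y,w=y). No conflict.
Steps 8,9: same thread (A). No race.
Steps 9,10: A(r=y,w=y) vs C(r=z,w=z). No conflict.
Steps 10,11: same thread (C). No race.

Answer: no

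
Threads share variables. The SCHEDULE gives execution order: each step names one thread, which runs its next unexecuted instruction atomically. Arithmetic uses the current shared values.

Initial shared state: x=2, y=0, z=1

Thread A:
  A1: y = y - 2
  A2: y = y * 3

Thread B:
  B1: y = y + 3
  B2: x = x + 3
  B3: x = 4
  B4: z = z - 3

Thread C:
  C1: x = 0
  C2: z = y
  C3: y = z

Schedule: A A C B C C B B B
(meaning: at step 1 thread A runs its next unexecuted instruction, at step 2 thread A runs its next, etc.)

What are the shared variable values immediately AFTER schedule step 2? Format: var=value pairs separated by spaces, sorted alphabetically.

Answer: x=2 y=-6 z=1

Derivation:
Step 1: thread A executes A1 (y = y - 2). Shared: x=2 y=-2 z=1. PCs: A@1 B@0 C@0
Step 2: thread A executes A2 (y = y * 3). Shared: x=2 y=-6 z=1. PCs: A@2 B@0 C@0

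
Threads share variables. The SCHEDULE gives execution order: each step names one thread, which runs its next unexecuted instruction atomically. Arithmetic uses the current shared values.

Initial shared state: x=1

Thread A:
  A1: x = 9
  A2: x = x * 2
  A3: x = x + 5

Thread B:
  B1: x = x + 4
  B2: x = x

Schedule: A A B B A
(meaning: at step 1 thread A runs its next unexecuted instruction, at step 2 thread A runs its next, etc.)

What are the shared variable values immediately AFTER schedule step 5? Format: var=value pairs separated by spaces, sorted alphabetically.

Step 1: thread A executes A1 (x = 9). Shared: x=9. PCs: A@1 B@0
Step 2: thread A executes A2 (x = x * 2). Shared: x=18. PCs: A@2 B@0
Step 3: thread B executes B1 (x = x + 4). Shared: x=22. PCs: A@2 B@1
Step 4: thread B executes B2 (x = x). Shared: x=22. PCs: A@2 B@2
Step 5: thread A executes A3 (x = x + 5). Shared: x=27. PCs: A@3 B@2

Answer: x=27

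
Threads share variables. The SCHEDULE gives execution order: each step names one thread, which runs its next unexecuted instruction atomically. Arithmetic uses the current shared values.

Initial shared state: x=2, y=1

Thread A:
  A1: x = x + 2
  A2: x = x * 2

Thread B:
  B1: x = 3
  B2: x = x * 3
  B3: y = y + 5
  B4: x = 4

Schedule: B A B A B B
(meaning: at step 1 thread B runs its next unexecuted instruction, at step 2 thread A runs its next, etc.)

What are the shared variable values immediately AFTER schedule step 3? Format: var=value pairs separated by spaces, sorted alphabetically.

Step 1: thread B executes B1 (x = 3). Shared: x=3 y=1. PCs: A@0 B@1
Step 2: thread A executes A1 (x = x + 2). Shared: x=5 y=1. PCs: A@1 B@1
Step 3: thread B executes B2 (x = x * 3). Shared: x=15 y=1. PCs: A@1 B@2

Answer: x=15 y=1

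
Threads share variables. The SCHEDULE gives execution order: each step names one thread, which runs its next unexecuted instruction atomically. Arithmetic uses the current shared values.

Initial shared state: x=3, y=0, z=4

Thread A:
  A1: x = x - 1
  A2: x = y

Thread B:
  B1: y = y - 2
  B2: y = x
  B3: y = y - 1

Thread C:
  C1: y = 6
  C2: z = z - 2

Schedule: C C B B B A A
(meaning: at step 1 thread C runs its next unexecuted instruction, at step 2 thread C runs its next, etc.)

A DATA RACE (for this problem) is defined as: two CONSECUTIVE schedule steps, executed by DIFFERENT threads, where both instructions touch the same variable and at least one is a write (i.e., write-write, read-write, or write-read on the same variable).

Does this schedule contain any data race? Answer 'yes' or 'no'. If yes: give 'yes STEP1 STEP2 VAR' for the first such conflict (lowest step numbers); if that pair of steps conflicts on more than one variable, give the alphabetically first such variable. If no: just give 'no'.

Steps 1,2: same thread (C). No race.
Steps 2,3: C(r=z,w=z) vs B(r=y,w=y). No conflict.
Steps 3,4: same thread (B). No race.
Steps 4,5: same thread (B). No race.
Steps 5,6: B(r=y,w=y) vs A(r=x,w=x). No conflict.
Steps 6,7: same thread (A). No race.

Answer: no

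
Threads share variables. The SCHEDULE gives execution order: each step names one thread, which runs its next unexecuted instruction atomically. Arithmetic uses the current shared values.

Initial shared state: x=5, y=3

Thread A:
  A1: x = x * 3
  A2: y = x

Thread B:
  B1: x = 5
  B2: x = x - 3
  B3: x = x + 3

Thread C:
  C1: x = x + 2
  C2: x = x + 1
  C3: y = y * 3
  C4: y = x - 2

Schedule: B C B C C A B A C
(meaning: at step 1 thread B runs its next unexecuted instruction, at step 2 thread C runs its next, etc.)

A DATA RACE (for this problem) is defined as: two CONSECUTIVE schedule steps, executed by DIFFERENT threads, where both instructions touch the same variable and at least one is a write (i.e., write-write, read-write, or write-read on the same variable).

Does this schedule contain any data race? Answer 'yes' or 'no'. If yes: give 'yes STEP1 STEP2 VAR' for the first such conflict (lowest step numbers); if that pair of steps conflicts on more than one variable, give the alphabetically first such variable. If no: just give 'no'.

Answer: yes 1 2 x

Derivation:
Steps 1,2: B(x = 5) vs C(x = x + 2). RACE on x (W-W).
Steps 2,3: C(x = x + 2) vs B(x = x - 3). RACE on x (W-W).
Steps 3,4: B(x = x - 3) vs C(x = x + 1). RACE on x (W-W).
Steps 4,5: same thread (C). No race.
Steps 5,6: C(r=y,w=y) vs A(r=x,w=x). No conflict.
Steps 6,7: A(x = x * 3) vs B(x = x + 3). RACE on x (W-W).
Steps 7,8: B(x = x + 3) vs A(y = x). RACE on x (W-R).
Steps 8,9: A(y = x) vs C(y = x - 2). RACE on y (W-W).
First conflict at steps 1,2.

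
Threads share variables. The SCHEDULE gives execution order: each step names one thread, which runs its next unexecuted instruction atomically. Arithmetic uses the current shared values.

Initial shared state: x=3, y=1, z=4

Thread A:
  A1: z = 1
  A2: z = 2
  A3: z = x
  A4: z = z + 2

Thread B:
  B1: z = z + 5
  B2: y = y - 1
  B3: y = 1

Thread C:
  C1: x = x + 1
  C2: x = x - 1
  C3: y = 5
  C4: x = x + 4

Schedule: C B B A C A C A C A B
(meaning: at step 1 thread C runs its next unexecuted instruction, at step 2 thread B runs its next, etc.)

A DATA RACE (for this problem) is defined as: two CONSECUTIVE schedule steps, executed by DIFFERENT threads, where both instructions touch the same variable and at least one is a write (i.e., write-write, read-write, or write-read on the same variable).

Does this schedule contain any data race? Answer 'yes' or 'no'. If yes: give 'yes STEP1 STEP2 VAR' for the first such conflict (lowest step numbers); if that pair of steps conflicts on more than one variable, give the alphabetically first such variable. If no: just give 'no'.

Answer: yes 8 9 x

Derivation:
Steps 1,2: C(r=x,w=x) vs B(r=z,w=z). No conflict.
Steps 2,3: same thread (B). No race.
Steps 3,4: B(r=y,w=y) vs A(r=-,w=z). No conflict.
Steps 4,5: A(r=-,w=z) vs C(r=x,w=x). No conflict.
Steps 5,6: C(r=x,w=x) vs A(r=-,w=z). No conflict.
Steps 6,7: A(r=-,w=z) vs C(r=-,w=y). No conflict.
Steps 7,8: C(r=-,w=y) vs A(r=x,w=z). No conflict.
Steps 8,9: A(z = x) vs C(x = x + 4). RACE on x (R-W).
Steps 9,10: C(r=x,w=x) vs A(r=z,w=z). No conflict.
Steps 10,11: A(r=z,w=z) vs B(r=-,w=y). No conflict.
First conflict at steps 8,9.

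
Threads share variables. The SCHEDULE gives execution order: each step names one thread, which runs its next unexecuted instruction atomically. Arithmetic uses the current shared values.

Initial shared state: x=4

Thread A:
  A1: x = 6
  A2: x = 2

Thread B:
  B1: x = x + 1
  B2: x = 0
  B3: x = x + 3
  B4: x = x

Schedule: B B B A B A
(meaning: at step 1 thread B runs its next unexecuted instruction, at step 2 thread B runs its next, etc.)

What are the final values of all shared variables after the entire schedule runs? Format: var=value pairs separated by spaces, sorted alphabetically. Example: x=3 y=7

Answer: x=2

Derivation:
Step 1: thread B executes B1 (x = x + 1). Shared: x=5. PCs: A@0 B@1
Step 2: thread B executes B2 (x = 0). Shared: x=0. PCs: A@0 B@2
Step 3: thread B executes B3 (x = x + 3). Shared: x=3. PCs: A@0 B@3
Step 4: thread A executes A1 (x = 6). Shared: x=6. PCs: A@1 B@3
Step 5: thread B executes B4 (x = x). Shared: x=6. PCs: A@1 B@4
Step 6: thread A executes A2 (x = 2). Shared: x=2. PCs: A@2 B@4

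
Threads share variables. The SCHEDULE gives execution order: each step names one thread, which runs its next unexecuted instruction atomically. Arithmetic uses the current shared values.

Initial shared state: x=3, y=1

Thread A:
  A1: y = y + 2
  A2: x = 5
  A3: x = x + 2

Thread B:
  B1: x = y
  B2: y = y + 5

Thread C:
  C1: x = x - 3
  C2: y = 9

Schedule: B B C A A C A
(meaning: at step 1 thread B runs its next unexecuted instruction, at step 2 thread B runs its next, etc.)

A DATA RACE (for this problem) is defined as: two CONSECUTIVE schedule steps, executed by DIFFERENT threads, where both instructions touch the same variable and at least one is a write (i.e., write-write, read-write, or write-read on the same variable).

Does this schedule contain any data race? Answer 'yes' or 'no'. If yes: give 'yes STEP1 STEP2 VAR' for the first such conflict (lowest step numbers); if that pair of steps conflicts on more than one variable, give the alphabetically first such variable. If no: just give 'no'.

Answer: no

Derivation:
Steps 1,2: same thread (B). No race.
Steps 2,3: B(r=y,w=y) vs C(r=x,w=x). No conflict.
Steps 3,4: C(r=x,w=x) vs A(r=y,w=y). No conflict.
Steps 4,5: same thread (A). No race.
Steps 5,6: A(r=-,w=x) vs C(r=-,w=y). No conflict.
Steps 6,7: C(r=-,w=y) vs A(r=x,w=x). No conflict.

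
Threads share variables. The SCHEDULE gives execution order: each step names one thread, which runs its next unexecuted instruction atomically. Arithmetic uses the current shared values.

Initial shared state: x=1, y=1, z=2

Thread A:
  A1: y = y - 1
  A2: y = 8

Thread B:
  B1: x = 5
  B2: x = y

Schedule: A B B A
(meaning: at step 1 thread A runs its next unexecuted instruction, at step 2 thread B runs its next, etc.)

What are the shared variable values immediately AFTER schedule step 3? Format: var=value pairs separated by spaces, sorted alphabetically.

Step 1: thread A executes A1 (y = y - 1). Shared: x=1 y=0 z=2. PCs: A@1 B@0
Step 2: thread B executes B1 (x = 5). Shared: x=5 y=0 z=2. PCs: A@1 B@1
Step 3: thread B executes B2 (x = y). Shared: x=0 y=0 z=2. PCs: A@1 B@2

Answer: x=0 y=0 z=2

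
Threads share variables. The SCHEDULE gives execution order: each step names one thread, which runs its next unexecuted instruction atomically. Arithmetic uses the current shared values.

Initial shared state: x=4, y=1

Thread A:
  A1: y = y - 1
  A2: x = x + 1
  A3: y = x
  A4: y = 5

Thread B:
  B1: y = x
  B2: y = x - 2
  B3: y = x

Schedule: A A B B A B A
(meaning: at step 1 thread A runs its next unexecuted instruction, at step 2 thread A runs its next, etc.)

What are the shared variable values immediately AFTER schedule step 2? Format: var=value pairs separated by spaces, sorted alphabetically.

Step 1: thread A executes A1 (y = y - 1). Shared: x=4 y=0. PCs: A@1 B@0
Step 2: thread A executes A2 (x = x + 1). Shared: x=5 y=0. PCs: A@2 B@0

Answer: x=5 y=0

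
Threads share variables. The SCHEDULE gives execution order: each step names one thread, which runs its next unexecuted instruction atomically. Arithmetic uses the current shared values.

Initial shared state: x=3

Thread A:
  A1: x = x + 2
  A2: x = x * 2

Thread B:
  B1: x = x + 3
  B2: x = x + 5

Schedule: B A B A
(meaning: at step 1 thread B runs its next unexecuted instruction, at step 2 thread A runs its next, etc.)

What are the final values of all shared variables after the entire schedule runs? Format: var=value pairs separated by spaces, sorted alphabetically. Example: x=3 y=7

Step 1: thread B executes B1 (x = x + 3). Shared: x=6. PCs: A@0 B@1
Step 2: thread A executes A1 (x = x + 2). Shared: x=8. PCs: A@1 B@1
Step 3: thread B executes B2 (x = x + 5). Shared: x=13. PCs: A@1 B@2
Step 4: thread A executes A2 (x = x * 2). Shared: x=26. PCs: A@2 B@2

Answer: x=26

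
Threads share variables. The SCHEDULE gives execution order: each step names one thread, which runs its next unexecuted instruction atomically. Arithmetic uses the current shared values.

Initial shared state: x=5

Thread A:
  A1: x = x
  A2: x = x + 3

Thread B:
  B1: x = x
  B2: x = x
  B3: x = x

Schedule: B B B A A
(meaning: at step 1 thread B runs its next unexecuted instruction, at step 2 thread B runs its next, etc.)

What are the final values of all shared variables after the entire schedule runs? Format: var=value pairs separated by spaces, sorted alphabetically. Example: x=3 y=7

Answer: x=8

Derivation:
Step 1: thread B executes B1 (x = x). Shared: x=5. PCs: A@0 B@1
Step 2: thread B executes B2 (x = x). Shared: x=5. PCs: A@0 B@2
Step 3: thread B executes B3 (x = x). Shared: x=5. PCs: A@0 B@3
Step 4: thread A executes A1 (x = x). Shared: x=5. PCs: A@1 B@3
Step 5: thread A executes A2 (x = x + 3). Shared: x=8. PCs: A@2 B@3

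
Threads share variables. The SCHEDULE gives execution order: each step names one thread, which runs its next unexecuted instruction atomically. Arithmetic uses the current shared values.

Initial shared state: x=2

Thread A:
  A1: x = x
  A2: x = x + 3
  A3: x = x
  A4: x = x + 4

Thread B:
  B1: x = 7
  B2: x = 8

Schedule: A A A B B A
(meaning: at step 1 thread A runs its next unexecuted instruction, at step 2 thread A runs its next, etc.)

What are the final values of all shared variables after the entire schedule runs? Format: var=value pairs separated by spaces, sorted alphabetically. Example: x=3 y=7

Answer: x=12

Derivation:
Step 1: thread A executes A1 (x = x). Shared: x=2. PCs: A@1 B@0
Step 2: thread A executes A2 (x = x + 3). Shared: x=5. PCs: A@2 B@0
Step 3: thread A executes A3 (x = x). Shared: x=5. PCs: A@3 B@0
Step 4: thread B executes B1 (x = 7). Shared: x=7. PCs: A@3 B@1
Step 5: thread B executes B2 (x = 8). Shared: x=8. PCs: A@3 B@2
Step 6: thread A executes A4 (x = x + 4). Shared: x=12. PCs: A@4 B@2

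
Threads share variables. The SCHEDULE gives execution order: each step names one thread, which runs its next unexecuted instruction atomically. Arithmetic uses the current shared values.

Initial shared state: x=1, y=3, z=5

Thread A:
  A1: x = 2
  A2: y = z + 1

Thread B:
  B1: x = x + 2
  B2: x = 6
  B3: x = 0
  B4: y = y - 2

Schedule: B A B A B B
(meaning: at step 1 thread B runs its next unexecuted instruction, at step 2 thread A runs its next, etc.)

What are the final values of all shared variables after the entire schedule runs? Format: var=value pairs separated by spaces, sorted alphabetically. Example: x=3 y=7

Step 1: thread B executes B1 (x = x + 2). Shared: x=3 y=3 z=5. PCs: A@0 B@1
Step 2: thread A executes A1 (x = 2). Shared: x=2 y=3 z=5. PCs: A@1 B@1
Step 3: thread B executes B2 (x = 6). Shared: x=6 y=3 z=5. PCs: A@1 B@2
Step 4: thread A executes A2 (y = z + 1). Shared: x=6 y=6 z=5. PCs: A@2 B@2
Step 5: thread B executes B3 (x = 0). Shared: x=0 y=6 z=5. PCs: A@2 B@3
Step 6: thread B executes B4 (y = y - 2). Shared: x=0 y=4 z=5. PCs: A@2 B@4

Answer: x=0 y=4 z=5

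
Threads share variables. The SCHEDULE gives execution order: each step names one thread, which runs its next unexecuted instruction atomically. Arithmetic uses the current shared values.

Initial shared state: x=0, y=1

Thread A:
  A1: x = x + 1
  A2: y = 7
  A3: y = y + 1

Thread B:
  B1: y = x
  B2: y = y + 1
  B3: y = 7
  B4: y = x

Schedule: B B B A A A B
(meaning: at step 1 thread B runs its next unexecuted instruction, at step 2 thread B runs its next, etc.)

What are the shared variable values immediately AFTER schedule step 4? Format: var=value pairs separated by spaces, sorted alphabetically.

Answer: x=1 y=7

Derivation:
Step 1: thread B executes B1 (y = x). Shared: x=0 y=0. PCs: A@0 B@1
Step 2: thread B executes B2 (y = y + 1). Shared: x=0 y=1. PCs: A@0 B@2
Step 3: thread B executes B3 (y = 7). Shared: x=0 y=7. PCs: A@0 B@3
Step 4: thread A executes A1 (x = x + 1). Shared: x=1 y=7. PCs: A@1 B@3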